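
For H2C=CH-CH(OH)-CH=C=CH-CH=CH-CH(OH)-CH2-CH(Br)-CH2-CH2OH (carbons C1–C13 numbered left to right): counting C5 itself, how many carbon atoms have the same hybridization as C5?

1

C5 is sp (two π bonds).
C1: sp2
C2: sp2
C3: sp3
C4: sp2
C5: sp ✓
C6: sp2
C7: sp2
C8: sp2
C9: sp3
C10: sp3
C11: sp3
C12: sp3
C13: sp3
1 carbon is sp.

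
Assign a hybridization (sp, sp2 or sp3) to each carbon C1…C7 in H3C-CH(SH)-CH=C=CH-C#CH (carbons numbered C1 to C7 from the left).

C1 sp3, C2 sp3, C3 sp2, C4 sp, C5 sp2, C6 sp, C7 sp

C1 carries 4 σ bonds, giving a steric number of 4, so it is sp3.
C2 — 4 σ bonds. Steric number 4, so sp3.
C3 is sp2: 3 σ bonds, plus one π bond, 3 electron-density regions.
C4 carries 2 σ bonds, plus two π bonds, giving a steric number of 2, so it is sp.
C5 has 3 σ bonds, plus one π bond: steric number 3 → sp2.
C6 carries 2 σ bonds, plus two π bonds, giving a steric number of 2, so it is sp.
C7 — 2 σ bonds, plus two π bonds. Steric number 2, so sp.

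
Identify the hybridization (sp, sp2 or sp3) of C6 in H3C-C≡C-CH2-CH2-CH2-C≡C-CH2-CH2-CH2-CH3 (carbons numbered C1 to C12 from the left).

C6 has 4 σ bonds: steric number 4 → sp3.

sp^3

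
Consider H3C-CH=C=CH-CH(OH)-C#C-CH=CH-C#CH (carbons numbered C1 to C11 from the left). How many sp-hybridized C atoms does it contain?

C1: sp3
C2: sp2
C3: sp ✓
C4: sp2
C5: sp3
C6: sp ✓
C7: sp ✓
C8: sp2
C9: sp2
C10: sp ✓
C11: sp ✓
C3, C6, C7, C10, C11 → 5 sp carbons.

5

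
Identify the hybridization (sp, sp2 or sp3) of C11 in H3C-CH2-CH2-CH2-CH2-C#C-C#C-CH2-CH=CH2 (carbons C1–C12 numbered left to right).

sp^2

C11 carries 3 σ bonds, plus one π bond, giving a steric number of 3, so it is sp2.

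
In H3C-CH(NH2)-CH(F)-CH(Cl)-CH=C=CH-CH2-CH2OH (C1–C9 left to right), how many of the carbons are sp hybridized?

1

C1: sp3
C2: sp3
C3: sp3
C4: sp3
C5: sp2
C6: sp ✓
C7: sp2
C8: sp3
C9: sp3
C6 → 1 sp carbon.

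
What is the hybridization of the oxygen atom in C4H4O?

One O lone pair is in the aromatic π system (p orbital), the other is in an sp2 hybrid in the ring plane; O has two σ bonds + one in-plane lone pair → sp2.

sp2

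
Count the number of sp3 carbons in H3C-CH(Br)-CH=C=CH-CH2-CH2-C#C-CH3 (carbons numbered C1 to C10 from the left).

5

C1: sp3 ✓
C2: sp3 ✓
C3: sp2
C4: sp
C5: sp2
C6: sp3 ✓
C7: sp3 ✓
C8: sp
C9: sp
C10: sp3 ✓
C1, C2, C6, C7, C10 → 5 sp3 carbons.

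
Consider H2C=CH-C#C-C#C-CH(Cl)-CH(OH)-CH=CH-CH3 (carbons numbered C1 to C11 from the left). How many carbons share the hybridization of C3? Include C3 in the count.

4

C3 is sp (two π bonds).
C1: sp2
C2: sp2
C3: sp ✓
C4: sp ✓
C5: sp ✓
C6: sp ✓
C7: sp3
C8: sp3
C9: sp2
C10: sp2
C11: sp3
4 carbons are sp.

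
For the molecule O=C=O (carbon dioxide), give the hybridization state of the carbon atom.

sp

Two σ bonds, two π bonds → steric number 2 → sp.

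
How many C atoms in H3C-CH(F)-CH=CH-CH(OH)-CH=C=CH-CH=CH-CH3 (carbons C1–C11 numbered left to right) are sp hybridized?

1

C1: sp3
C2: sp3
C3: sp2
C4: sp2
C5: sp3
C6: sp2
C7: sp ✓
C8: sp2
C9: sp2
C10: sp2
C11: sp3
C7 → 1 sp carbon.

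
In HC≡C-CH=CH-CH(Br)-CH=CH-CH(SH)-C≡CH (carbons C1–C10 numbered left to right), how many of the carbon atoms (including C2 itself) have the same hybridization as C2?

4

C2 is sp (two π bonds).
C1: sp ✓
C2: sp ✓
C3: sp2
C4: sp2
C5: sp3
C6: sp2
C7: sp2
C8: sp3
C9: sp ✓
C10: sp ✓
4 carbons are sp.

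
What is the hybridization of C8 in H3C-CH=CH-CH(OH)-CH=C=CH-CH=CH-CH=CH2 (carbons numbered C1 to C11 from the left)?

C8 is sp2: 3 σ bonds, plus one π bond, 3 electron-density regions.

sp²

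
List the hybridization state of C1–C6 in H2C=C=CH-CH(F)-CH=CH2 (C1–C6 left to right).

C1 carries 3 σ bonds, plus one π bond, giving a steric number of 3, so it is sp2.
C2 (2 σ bonds, plus two π bonds) has steric number 2: sp.
C3 is sp2: 3 σ bonds, plus one π bond, 3 electron-density regions.
C4 is sp3: 4 σ bonds, 4 electron-density regions.
C5 (3 σ bonds, plus one π bond) has steric number 3: sp2.
C6: 3 σ bonds, plus one π bond; 3 regions of electron density → sp2.

C1 sp2, C2 sp, C3 sp2, C4 sp3, C5 sp2, C6 sp2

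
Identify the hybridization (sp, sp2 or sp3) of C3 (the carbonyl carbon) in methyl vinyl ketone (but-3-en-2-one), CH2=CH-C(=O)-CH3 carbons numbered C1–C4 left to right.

sp2

C3 (the carbonyl carbon) (3 σ bonds, plus one π bond) has steric number 3: sp2.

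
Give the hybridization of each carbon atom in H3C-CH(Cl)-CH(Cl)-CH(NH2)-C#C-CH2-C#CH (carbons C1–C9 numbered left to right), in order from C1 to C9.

C1 sp3, C2 sp3, C3 sp3, C4 sp3, C5 sp, C6 sp, C7 sp3, C8 sp, C9 sp

C1 carries 4 σ bonds, giving a steric number of 4, so it is sp3.
C2 carries 4 σ bonds, giving a steric number of 4, so it is sp3.
C3: 4 σ bonds — 4 electron domains, sp3.
C4 — 4 σ bonds. Steric number 4, so sp3.
C5 has 2 σ bonds, plus two π bonds: steric number 2 → sp.
C6 (2 σ bonds, plus two π bonds) has steric number 2: sp.
C7: 4 σ bonds — 4 electron domains, sp3.
C8 (2 σ bonds, plus two π bonds) has steric number 2: sp.
C9: 2 σ bonds, plus two π bonds; 2 regions of electron density → sp.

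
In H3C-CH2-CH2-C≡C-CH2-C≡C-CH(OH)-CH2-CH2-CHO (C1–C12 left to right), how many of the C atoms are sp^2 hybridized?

C1: sp3
C2: sp3
C3: sp3
C4: sp
C5: sp
C6: sp3
C7: sp
C8: sp
C9: sp3
C10: sp3
C11: sp3
C12: sp2 ✓
C12 → 1 sp2 carbon.

1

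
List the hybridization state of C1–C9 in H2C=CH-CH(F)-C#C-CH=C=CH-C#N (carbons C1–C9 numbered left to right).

C1 is sp2: 3 σ bonds, plus one π bond, 3 electron-density regions.
C2 (3 σ bonds, plus one π bond) has steric number 3: sp2.
C3 has 4 σ bonds: steric number 4 → sp3.
C4 carries 2 σ bonds, plus two π bonds, giving a steric number of 2, so it is sp.
C5 is sp: 2 σ bonds, plus two π bonds, 2 electron-density regions.
C6 (3 σ bonds, plus one π bond) has steric number 3: sp2.
C7 has 2 σ bonds, plus two π bonds: steric number 2 → sp.
C8 (3 σ bonds, plus one π bond) has steric number 3: sp2.
C9: 2 σ bonds, plus two π bonds — 2 electron domains, sp.

C1 sp2, C2 sp2, C3 sp3, C4 sp, C5 sp, C6 sp2, C7 sp, C8 sp2, C9 sp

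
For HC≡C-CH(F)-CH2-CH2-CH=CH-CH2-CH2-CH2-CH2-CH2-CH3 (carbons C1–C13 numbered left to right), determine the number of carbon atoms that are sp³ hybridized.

C1: sp
C2: sp
C3: sp3 ✓
C4: sp3 ✓
C5: sp3 ✓
C6: sp2
C7: sp2
C8: sp3 ✓
C9: sp3 ✓
C10: sp3 ✓
C11: sp3 ✓
C12: sp3 ✓
C13: sp3 ✓
C3, C4, C5, C8, C9, C10, C11, C12, C13 → 9 sp3 carbons.

9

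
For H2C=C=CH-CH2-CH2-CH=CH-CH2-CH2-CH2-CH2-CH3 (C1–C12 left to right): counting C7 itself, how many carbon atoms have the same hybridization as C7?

C7 is sp2 (one π bond).
C1: sp2 ✓
C2: sp
C3: sp2 ✓
C4: sp3
C5: sp3
C6: sp2 ✓
C7: sp2 ✓
C8: sp3
C9: sp3
C10: sp3
C11: sp3
C12: sp3
4 carbons are sp2.

4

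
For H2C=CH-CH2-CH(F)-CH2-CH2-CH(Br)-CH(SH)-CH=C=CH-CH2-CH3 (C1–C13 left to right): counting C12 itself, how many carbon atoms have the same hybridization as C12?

8

C12 is sp3 (only σ bonds).
C1: sp2
C2: sp2
C3: sp3 ✓
C4: sp3 ✓
C5: sp3 ✓
C6: sp3 ✓
C7: sp3 ✓
C8: sp3 ✓
C9: sp2
C10: sp
C11: sp2
C12: sp3 ✓
C13: sp3 ✓
8 carbons are sp3.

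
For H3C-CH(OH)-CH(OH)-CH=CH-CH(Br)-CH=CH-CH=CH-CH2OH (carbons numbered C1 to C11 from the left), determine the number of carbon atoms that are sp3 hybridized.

C1: sp3 ✓
C2: sp3 ✓
C3: sp3 ✓
C4: sp2
C5: sp2
C6: sp3 ✓
C7: sp2
C8: sp2
C9: sp2
C10: sp2
C11: sp3 ✓
C1, C2, C3, C6, C11 → 5 sp3 carbons.

5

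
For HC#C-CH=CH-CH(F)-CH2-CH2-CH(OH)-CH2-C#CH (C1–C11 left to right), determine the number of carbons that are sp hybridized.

4

C1: sp ✓
C2: sp ✓
C3: sp2
C4: sp2
C5: sp3
C6: sp3
C7: sp3
C8: sp3
C9: sp3
C10: sp ✓
C11: sp ✓
C1, C2, C10, C11 → 4 sp carbons.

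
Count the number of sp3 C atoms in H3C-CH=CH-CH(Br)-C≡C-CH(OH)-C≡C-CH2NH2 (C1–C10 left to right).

C1: sp3 ✓
C2: sp2
C3: sp2
C4: sp3 ✓
C5: sp
C6: sp
C7: sp3 ✓
C8: sp
C9: sp
C10: sp3 ✓
C1, C4, C7, C10 → 4 sp3 carbons.

4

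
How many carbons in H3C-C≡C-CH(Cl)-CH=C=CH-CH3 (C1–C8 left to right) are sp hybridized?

C1: sp3
C2: sp ✓
C3: sp ✓
C4: sp3
C5: sp2
C6: sp ✓
C7: sp2
C8: sp3
C2, C3, C6 → 3 sp carbons.

3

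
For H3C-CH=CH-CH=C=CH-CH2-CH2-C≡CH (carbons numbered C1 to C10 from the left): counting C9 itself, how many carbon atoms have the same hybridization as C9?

C9 is sp (two π bonds).
C1: sp3
C2: sp2
C3: sp2
C4: sp2
C5: sp ✓
C6: sp2
C7: sp3
C8: sp3
C9: sp ✓
C10: sp ✓
3 carbons are sp.

3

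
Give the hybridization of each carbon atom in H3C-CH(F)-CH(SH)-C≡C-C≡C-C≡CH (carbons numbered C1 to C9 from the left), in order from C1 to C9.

C1 sp3, C2 sp3, C3 sp3, C4 sp, C5 sp, C6 sp, C7 sp, C8 sp, C9 sp

C1 carries 4 σ bonds, giving a steric number of 4, so it is sp3.
C2: 4 σ bonds; 4 regions of electron density → sp3.
C3 (4 σ bonds) has steric number 4: sp3.
C4 (2 σ bonds, plus two π bonds) has steric number 2: sp.
C5 (2 σ bonds, plus two π bonds) has steric number 2: sp.
C6 has 2 σ bonds, plus two π bonds: steric number 2 → sp.
C7 is sp: 2 σ bonds, plus two π bonds, 2 electron-density regions.
C8 carries 2 σ bonds, plus two π bonds, giving a steric number of 2, so it is sp.
C9: 2 σ bonds, plus two π bonds — 2 electron domains, sp.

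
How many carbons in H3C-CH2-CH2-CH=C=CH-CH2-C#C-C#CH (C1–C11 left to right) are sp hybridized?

5

C1: sp3
C2: sp3
C3: sp3
C4: sp2
C5: sp ✓
C6: sp2
C7: sp3
C8: sp ✓
C9: sp ✓
C10: sp ✓
C11: sp ✓
C5, C8, C9, C10, C11 → 5 sp carbons.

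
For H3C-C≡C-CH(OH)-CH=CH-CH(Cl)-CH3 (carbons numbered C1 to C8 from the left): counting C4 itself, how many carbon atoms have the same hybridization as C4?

4

C4 is sp3 (only σ bonds).
C1: sp3 ✓
C2: sp
C3: sp
C4: sp3 ✓
C5: sp2
C6: sp2
C7: sp3 ✓
C8: sp3 ✓
4 carbons are sp3.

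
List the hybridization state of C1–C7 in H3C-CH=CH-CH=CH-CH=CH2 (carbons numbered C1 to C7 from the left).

C1 sp3, C2 sp2, C3 sp2, C4 sp2, C5 sp2, C6 sp2, C7 sp2

C1: 4 σ bonds — 4 electron domains, sp3.
C2 — 3 σ bonds, plus one π bond. Steric number 3, so sp2.
C3 — 3 σ bonds, plus one π bond. Steric number 3, so sp2.
C4: 3 σ bonds, plus one π bond; 3 regions of electron density → sp2.
C5 (3 σ bonds, plus one π bond) has steric number 3: sp2.
C6: 3 σ bonds, plus one π bond — 3 electron domains, sp2.
C7: 3 σ bonds, plus one π bond; 3 regions of electron density → sp2.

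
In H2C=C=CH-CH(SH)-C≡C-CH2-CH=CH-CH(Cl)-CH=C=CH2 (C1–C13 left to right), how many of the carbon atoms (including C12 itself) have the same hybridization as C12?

4

C12 is sp (two π bonds).
C1: sp2
C2: sp ✓
C3: sp2
C4: sp3
C5: sp ✓
C6: sp ✓
C7: sp3
C8: sp2
C9: sp2
C10: sp3
C11: sp2
C12: sp ✓
C13: sp2
4 carbons are sp.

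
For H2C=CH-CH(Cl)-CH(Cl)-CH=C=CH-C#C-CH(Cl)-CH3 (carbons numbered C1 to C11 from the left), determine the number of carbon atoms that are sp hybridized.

3

C1: sp2
C2: sp2
C3: sp3
C4: sp3
C5: sp2
C6: sp ✓
C7: sp2
C8: sp ✓
C9: sp ✓
C10: sp3
C11: sp3
C6, C8, C9 → 3 sp carbons.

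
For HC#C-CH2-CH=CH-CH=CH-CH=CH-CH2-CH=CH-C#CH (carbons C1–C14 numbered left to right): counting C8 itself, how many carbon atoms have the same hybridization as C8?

8

C8 is sp2 (one π bond).
C1: sp
C2: sp
C3: sp3
C4: sp2 ✓
C5: sp2 ✓
C6: sp2 ✓
C7: sp2 ✓
C8: sp2 ✓
C9: sp2 ✓
C10: sp3
C11: sp2 ✓
C12: sp2 ✓
C13: sp
C14: sp
8 carbons are sp2.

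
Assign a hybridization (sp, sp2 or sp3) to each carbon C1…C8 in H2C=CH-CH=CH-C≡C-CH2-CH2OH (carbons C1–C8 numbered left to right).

C1 — 3 σ bonds, plus one π bond. Steric number 3, so sp2.
C2: 3 σ bonds, plus one π bond; 3 regions of electron density → sp2.
C3: 3 σ bonds, plus one π bond — 3 electron domains, sp2.
C4 — 3 σ bonds, plus one π bond. Steric number 3, so sp2.
C5: 2 σ bonds, plus two π bonds — 2 electron domains, sp.
C6 has 2 σ bonds, plus two π bonds: steric number 2 → sp.
C7: 4 σ bonds; 4 regions of electron density → sp3.
C8: 4 σ bonds; 4 regions of electron density → sp3.

C1 sp2, C2 sp2, C3 sp2, C4 sp2, C5 sp, C6 sp, C7 sp3, C8 sp3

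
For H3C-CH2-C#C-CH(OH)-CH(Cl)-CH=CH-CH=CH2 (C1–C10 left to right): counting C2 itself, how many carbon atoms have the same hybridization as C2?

4

C2 is sp3 (only σ bonds).
C1: sp3 ✓
C2: sp3 ✓
C3: sp
C4: sp
C5: sp3 ✓
C6: sp3 ✓
C7: sp2
C8: sp2
C9: sp2
C10: sp2
4 carbons are sp3.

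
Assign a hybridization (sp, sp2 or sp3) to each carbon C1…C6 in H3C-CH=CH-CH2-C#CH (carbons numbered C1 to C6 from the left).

C1 sp3, C2 sp2, C3 sp2, C4 sp3, C5 sp, C6 sp

C1: 4 σ bonds — 4 electron domains, sp3.
C2: 3 σ bonds, plus one π bond; 3 regions of electron density → sp2.
C3 (3 σ bonds, plus one π bond) has steric number 3: sp2.
C4: 4 σ bonds; 4 regions of electron density → sp3.
C5 has 2 σ bonds, plus two π bonds: steric number 2 → sp.
C6 has 2 σ bonds, plus two π bonds: steric number 2 → sp.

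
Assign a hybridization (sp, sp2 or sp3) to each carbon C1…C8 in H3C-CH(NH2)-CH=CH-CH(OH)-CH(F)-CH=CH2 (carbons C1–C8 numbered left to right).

C1: 4 σ bonds; 4 regions of electron density → sp3.
C2: 4 σ bonds — 4 electron domains, sp3.
C3 has 3 σ bonds, plus one π bond: steric number 3 → sp2.
C4: 3 σ bonds, plus one π bond; 3 regions of electron density → sp2.
C5 carries 4 σ bonds, giving a steric number of 4, so it is sp3.
C6 carries 4 σ bonds, giving a steric number of 4, so it is sp3.
C7 (3 σ bonds, plus one π bond) has steric number 3: sp2.
C8: 3 σ bonds, plus one π bond — 3 electron domains, sp2.

C1 sp3, C2 sp3, C3 sp2, C4 sp2, C5 sp3, C6 sp3, C7 sp2, C8 sp2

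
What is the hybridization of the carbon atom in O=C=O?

sp

Two σ bonds, two π bonds → steric number 2 → sp.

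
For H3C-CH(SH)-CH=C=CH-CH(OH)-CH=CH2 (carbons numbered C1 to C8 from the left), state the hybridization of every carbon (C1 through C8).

C1 — 4 σ bonds. Steric number 4, so sp3.
C2: 4 σ bonds — 4 electron domains, sp3.
C3: 3 σ bonds, plus one π bond; 3 regions of electron density → sp2.
C4 (2 σ bonds, plus two π bonds) has steric number 2: sp.
C5 is sp2: 3 σ bonds, plus one π bond, 3 electron-density regions.
C6: 4 σ bonds; 4 regions of electron density → sp3.
C7 — 3 σ bonds, plus one π bond. Steric number 3, so sp2.
C8 carries 3 σ bonds, plus one π bond, giving a steric number of 3, so it is sp2.

C1 sp3, C2 sp3, C3 sp2, C4 sp, C5 sp2, C6 sp3, C7 sp2, C8 sp2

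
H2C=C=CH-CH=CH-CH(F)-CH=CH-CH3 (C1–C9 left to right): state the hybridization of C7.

sp²

C7 (3 σ bonds, plus one π bond) has steric number 3: sp2.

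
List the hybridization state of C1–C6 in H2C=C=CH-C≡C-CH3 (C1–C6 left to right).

C1 — 3 σ bonds, plus one π bond. Steric number 3, so sp2.
C2 (2 σ bonds, plus two π bonds) has steric number 2: sp.
C3 (3 σ bonds, plus one π bond) has steric number 3: sp2.
C4 (2 σ bonds, plus two π bonds) has steric number 2: sp.
C5: 2 σ bonds, plus two π bonds; 2 regions of electron density → sp.
C6 is sp3: 4 σ bonds, 4 electron-density regions.

C1 sp2, C2 sp, C3 sp2, C4 sp, C5 sp, C6 sp3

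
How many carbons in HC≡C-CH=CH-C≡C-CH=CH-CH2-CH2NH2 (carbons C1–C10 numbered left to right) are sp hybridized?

4

C1: sp ✓
C2: sp ✓
C3: sp2
C4: sp2
C5: sp ✓
C6: sp ✓
C7: sp2
C8: sp2
C9: sp3
C10: sp3
C1, C2, C5, C6 → 4 sp carbons.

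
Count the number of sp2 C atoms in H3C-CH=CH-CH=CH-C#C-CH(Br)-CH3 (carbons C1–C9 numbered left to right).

C1: sp3
C2: sp2 ✓
C3: sp2 ✓
C4: sp2 ✓
C5: sp2 ✓
C6: sp
C7: sp
C8: sp3
C9: sp3
C2, C3, C4, C5 → 4 sp2 carbons.

4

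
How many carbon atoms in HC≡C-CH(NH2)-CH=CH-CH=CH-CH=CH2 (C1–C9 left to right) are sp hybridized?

C1: sp ✓
C2: sp ✓
C3: sp3
C4: sp2
C5: sp2
C6: sp2
C7: sp2
C8: sp2
C9: sp2
C1, C2 → 2 sp carbons.

2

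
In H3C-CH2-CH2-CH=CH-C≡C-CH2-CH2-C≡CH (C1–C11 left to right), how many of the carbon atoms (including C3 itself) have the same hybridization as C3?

5

C3 is sp3 (only σ bonds).
C1: sp3 ✓
C2: sp3 ✓
C3: sp3 ✓
C4: sp2
C5: sp2
C6: sp
C7: sp
C8: sp3 ✓
C9: sp3 ✓
C10: sp
C11: sp
5 carbons are sp3.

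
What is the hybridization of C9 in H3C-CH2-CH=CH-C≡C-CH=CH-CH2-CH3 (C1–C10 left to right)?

sp3

C9 has 4 σ bonds: steric number 4 → sp3.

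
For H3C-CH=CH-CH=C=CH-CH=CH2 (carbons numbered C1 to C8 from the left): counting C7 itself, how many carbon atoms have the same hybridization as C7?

6

C7 is sp2 (one π bond).
C1: sp3
C2: sp2 ✓
C3: sp2 ✓
C4: sp2 ✓
C5: sp
C6: sp2 ✓
C7: sp2 ✓
C8: sp2 ✓
6 carbons are sp2.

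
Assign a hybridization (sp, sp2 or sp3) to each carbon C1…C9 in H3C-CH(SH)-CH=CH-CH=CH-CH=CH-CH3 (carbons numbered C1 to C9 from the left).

C1: 4 σ bonds; 4 regions of electron density → sp3.
C2 is sp3: 4 σ bonds, 4 electron-density regions.
C3 is sp2: 3 σ bonds, plus one π bond, 3 electron-density regions.
C4 has 3 σ bonds, plus one π bond: steric number 3 → sp2.
C5: 3 σ bonds, plus one π bond — 3 electron domains, sp2.
C6 carries 3 σ bonds, plus one π bond, giving a steric number of 3, so it is sp2.
C7 — 3 σ bonds, plus one π bond. Steric number 3, so sp2.
C8 (3 σ bonds, plus one π bond) has steric number 3: sp2.
C9: 4 σ bonds — 4 electron domains, sp3.

C1 sp3, C2 sp3, C3 sp2, C4 sp2, C5 sp2, C6 sp2, C7 sp2, C8 sp2, C9 sp3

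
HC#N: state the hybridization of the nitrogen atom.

sp

The nitrogen atom is sp: 1 σ bond and 1 lone pair, plus two π bonds, 2 electron-density regions.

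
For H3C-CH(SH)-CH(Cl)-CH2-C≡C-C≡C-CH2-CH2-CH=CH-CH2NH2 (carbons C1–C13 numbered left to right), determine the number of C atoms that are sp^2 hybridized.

2

C1: sp3
C2: sp3
C3: sp3
C4: sp3
C5: sp
C6: sp
C7: sp
C8: sp
C9: sp3
C10: sp3
C11: sp2 ✓
C12: sp2 ✓
C13: sp3
C11, C12 → 2 sp2 carbons.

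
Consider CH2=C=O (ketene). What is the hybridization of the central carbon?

sp

The central carbon: 2 σ bonds, plus two π bonds; 2 regions of electron density → sp.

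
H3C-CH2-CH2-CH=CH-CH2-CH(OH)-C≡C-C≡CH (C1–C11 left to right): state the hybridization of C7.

sp3

C7 has 4 σ bonds: steric number 4 → sp3.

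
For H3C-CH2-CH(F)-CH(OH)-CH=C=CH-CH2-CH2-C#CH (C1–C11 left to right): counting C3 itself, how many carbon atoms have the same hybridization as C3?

C3 is sp3 (only σ bonds).
C1: sp3 ✓
C2: sp3 ✓
C3: sp3 ✓
C4: sp3 ✓
C5: sp2
C6: sp
C7: sp2
C8: sp3 ✓
C9: sp3 ✓
C10: sp
C11: sp
6 carbons are sp3.

6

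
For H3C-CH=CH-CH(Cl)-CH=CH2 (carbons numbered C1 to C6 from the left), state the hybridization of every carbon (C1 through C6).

C1 sp3, C2 sp2, C3 sp2, C4 sp3, C5 sp2, C6 sp2

C1 — 4 σ bonds. Steric number 4, so sp3.
C2 carries 3 σ bonds, plus one π bond, giving a steric number of 3, so it is sp2.
C3 is sp2: 3 σ bonds, plus one π bond, 3 electron-density regions.
C4 — 4 σ bonds. Steric number 4, so sp3.
C5: 3 σ bonds, plus one π bond — 3 electron domains, sp2.
C6 is sp2: 3 σ bonds, plus one π bond, 3 electron-density regions.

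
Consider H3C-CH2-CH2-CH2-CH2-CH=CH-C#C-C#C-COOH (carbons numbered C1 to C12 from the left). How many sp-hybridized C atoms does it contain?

C1: sp3
C2: sp3
C3: sp3
C4: sp3
C5: sp3
C6: sp2
C7: sp2
C8: sp ✓
C9: sp ✓
C10: sp ✓
C11: sp ✓
C12: sp2
C8, C9, C10, C11 → 4 sp carbons.

4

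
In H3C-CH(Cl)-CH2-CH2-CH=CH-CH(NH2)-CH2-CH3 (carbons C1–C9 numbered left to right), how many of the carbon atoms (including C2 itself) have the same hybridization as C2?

C2 is sp3 (only σ bonds).
C1: sp3 ✓
C2: sp3 ✓
C3: sp3 ✓
C4: sp3 ✓
C5: sp2
C6: sp2
C7: sp3 ✓
C8: sp3 ✓
C9: sp3 ✓
7 carbons are sp3.

7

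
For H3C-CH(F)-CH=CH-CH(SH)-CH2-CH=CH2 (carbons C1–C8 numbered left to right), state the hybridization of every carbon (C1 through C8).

C1 sp3, C2 sp3, C3 sp2, C4 sp2, C5 sp3, C6 sp3, C7 sp2, C8 sp2

C1: 4 σ bonds — 4 electron domains, sp3.
C2: 4 σ bonds; 4 regions of electron density → sp3.
C3: 3 σ bonds, plus one π bond — 3 electron domains, sp2.
C4 has 3 σ bonds, plus one π bond: steric number 3 → sp2.
C5 — 4 σ bonds. Steric number 4, so sp3.
C6 — 4 σ bonds. Steric number 4, so sp3.
C7 — 3 σ bonds, plus one π bond. Steric number 3, so sp2.
C8 — 3 σ bonds, plus one π bond. Steric number 3, so sp2.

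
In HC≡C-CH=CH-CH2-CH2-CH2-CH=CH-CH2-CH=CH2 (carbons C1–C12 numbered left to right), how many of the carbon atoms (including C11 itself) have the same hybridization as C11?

C11 is sp2 (one π bond).
C1: sp
C2: sp
C3: sp2 ✓
C4: sp2 ✓
C5: sp3
C6: sp3
C7: sp3
C8: sp2 ✓
C9: sp2 ✓
C10: sp3
C11: sp2 ✓
C12: sp2 ✓
6 carbons are sp2.

6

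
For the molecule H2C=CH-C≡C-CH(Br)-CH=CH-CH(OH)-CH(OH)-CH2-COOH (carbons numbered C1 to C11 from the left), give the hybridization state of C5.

C5 (4 σ bonds) has steric number 4: sp3.

sp3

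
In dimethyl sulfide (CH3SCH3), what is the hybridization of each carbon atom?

sp3

Each carbon atom is sp3: 4 σ bonds, 4 electron-density regions.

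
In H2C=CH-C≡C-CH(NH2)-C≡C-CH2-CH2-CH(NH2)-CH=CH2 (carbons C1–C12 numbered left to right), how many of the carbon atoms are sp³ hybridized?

4

C1: sp2
C2: sp2
C3: sp
C4: sp
C5: sp3 ✓
C6: sp
C7: sp
C8: sp3 ✓
C9: sp3 ✓
C10: sp3 ✓
C11: sp2
C12: sp2
C5, C8, C9, C10 → 4 sp3 carbons.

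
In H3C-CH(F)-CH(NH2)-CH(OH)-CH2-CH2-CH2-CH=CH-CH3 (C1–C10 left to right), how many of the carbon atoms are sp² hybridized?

2

C1: sp3
C2: sp3
C3: sp3
C4: sp3
C5: sp3
C6: sp3
C7: sp3
C8: sp2 ✓
C9: sp2 ✓
C10: sp3
C8, C9 → 2 sp2 carbons.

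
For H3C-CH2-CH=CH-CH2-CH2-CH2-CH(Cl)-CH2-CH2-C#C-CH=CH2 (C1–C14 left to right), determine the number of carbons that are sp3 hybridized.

C1: sp3 ✓
C2: sp3 ✓
C3: sp2
C4: sp2
C5: sp3 ✓
C6: sp3 ✓
C7: sp3 ✓
C8: sp3 ✓
C9: sp3 ✓
C10: sp3 ✓
C11: sp
C12: sp
C13: sp2
C14: sp2
C1, C2, C5, C6, C7, C8, C9, C10 → 8 sp3 carbons.

8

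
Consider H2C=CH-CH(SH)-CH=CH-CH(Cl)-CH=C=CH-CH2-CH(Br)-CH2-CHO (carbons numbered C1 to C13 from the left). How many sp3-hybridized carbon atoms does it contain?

5

C1: sp2
C2: sp2
C3: sp3 ✓
C4: sp2
C5: sp2
C6: sp3 ✓
C7: sp2
C8: sp
C9: sp2
C10: sp3 ✓
C11: sp3 ✓
C12: sp3 ✓
C13: sp2
C3, C6, C10, C11, C12 → 5 sp3 carbons.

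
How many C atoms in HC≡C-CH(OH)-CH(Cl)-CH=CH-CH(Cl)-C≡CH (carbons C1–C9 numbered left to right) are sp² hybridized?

2

C1: sp
C2: sp
C3: sp3
C4: sp3
C5: sp2 ✓
C6: sp2 ✓
C7: sp3
C8: sp
C9: sp
C5, C6 → 2 sp2 carbons.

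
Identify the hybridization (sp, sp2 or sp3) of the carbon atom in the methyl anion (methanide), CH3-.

Three σ bonds + one lone pair = steric number 4 → sp3, pyramidal.

sp³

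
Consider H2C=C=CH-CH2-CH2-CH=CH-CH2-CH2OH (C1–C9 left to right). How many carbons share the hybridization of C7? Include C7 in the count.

C7 is sp2 (one π bond).
C1: sp2 ✓
C2: sp
C3: sp2 ✓
C4: sp3
C5: sp3
C6: sp2 ✓
C7: sp2 ✓
C8: sp3
C9: sp3
4 carbons are sp2.

4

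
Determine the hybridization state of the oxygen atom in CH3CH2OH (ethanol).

The oxygen atom: 2 σ bonds and 2 lone pairs — 4 electron domains, sp3.

sp³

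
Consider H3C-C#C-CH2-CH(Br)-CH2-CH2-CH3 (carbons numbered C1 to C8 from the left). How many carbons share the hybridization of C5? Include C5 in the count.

C5 is sp3 (only σ bonds).
C1: sp3 ✓
C2: sp
C3: sp
C4: sp3 ✓
C5: sp3 ✓
C6: sp3 ✓
C7: sp3 ✓
C8: sp3 ✓
6 carbons are sp3.

6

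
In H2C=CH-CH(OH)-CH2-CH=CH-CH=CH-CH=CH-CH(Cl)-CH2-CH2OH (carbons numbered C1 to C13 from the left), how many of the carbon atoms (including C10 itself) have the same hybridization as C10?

C10 is sp2 (one π bond).
C1: sp2 ✓
C2: sp2 ✓
C3: sp3
C4: sp3
C5: sp2 ✓
C6: sp2 ✓
C7: sp2 ✓
C8: sp2 ✓
C9: sp2 ✓
C10: sp2 ✓
C11: sp3
C12: sp3
C13: sp3
8 carbons are sp2.

8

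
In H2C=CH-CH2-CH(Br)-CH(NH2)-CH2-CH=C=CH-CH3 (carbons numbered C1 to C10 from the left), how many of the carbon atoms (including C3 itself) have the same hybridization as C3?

5

C3 is sp3 (only σ bonds).
C1: sp2
C2: sp2
C3: sp3 ✓
C4: sp3 ✓
C5: sp3 ✓
C6: sp3 ✓
C7: sp2
C8: sp
C9: sp2
C10: sp3 ✓
5 carbons are sp3.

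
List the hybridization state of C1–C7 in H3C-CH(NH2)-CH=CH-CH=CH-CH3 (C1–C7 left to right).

C1 sp3, C2 sp3, C3 sp2, C4 sp2, C5 sp2, C6 sp2, C7 sp3

C1: 4 σ bonds — 4 electron domains, sp3.
C2: 4 σ bonds; 4 regions of electron density → sp3.
C3 has 3 σ bonds, plus one π bond: steric number 3 → sp2.
C4 is sp2: 3 σ bonds, plus one π bond, 3 electron-density regions.
C5 (3 σ bonds, plus one π bond) has steric number 3: sp2.
C6: 3 σ bonds, plus one π bond; 3 regions of electron density → sp2.
C7 carries 4 σ bonds, giving a steric number of 4, so it is sp3.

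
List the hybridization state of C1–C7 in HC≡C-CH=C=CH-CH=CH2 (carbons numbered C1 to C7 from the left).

C1 sp, C2 sp, C3 sp2, C4 sp, C5 sp2, C6 sp2, C7 sp2

C1 (2 σ bonds, plus two π bonds) has steric number 2: sp.
C2 — 2 σ bonds, plus two π bonds. Steric number 2, so sp.
C3 carries 3 σ bonds, plus one π bond, giving a steric number of 3, so it is sp2.
C4 has 2 σ bonds, plus two π bonds: steric number 2 → sp.
C5 (3 σ bonds, plus one π bond) has steric number 3: sp2.
C6 — 3 σ bonds, plus one π bond. Steric number 3, so sp2.
C7: 3 σ bonds, plus one π bond — 3 electron domains, sp2.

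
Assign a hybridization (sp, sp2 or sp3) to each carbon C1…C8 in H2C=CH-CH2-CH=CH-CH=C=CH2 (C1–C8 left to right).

C1 sp2, C2 sp2, C3 sp3, C4 sp2, C5 sp2, C6 sp2, C7 sp, C8 sp2

C1 — 3 σ bonds, plus one π bond. Steric number 3, so sp2.
C2 (3 σ bonds, plus one π bond) has steric number 3: sp2.
C3 — 4 σ bonds. Steric number 4, so sp3.
C4 carries 3 σ bonds, plus one π bond, giving a steric number of 3, so it is sp2.
C5: 3 σ bonds, plus one π bond — 3 electron domains, sp2.
C6 is sp2: 3 σ bonds, plus one π bond, 3 electron-density regions.
C7 — 2 σ bonds, plus two π bonds. Steric number 2, so sp.
C8 carries 3 σ bonds, plus one π bond, giving a steric number of 3, so it is sp2.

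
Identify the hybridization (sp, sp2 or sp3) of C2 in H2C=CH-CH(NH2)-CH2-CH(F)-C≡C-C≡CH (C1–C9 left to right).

C2 carries 3 σ bonds, plus one π bond, giving a steric number of 3, so it is sp2.

sp²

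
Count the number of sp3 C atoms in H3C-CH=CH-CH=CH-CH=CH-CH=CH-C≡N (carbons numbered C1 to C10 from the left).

1

C1: sp3 ✓
C2: sp2
C3: sp2
C4: sp2
C5: sp2
C6: sp2
C7: sp2
C8: sp2
C9: sp2
C10: sp
C1 → 1 sp3 carbon.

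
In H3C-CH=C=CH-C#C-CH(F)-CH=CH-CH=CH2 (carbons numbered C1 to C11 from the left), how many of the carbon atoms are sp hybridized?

C1: sp3
C2: sp2
C3: sp ✓
C4: sp2
C5: sp ✓
C6: sp ✓
C7: sp3
C8: sp2
C9: sp2
C10: sp2
C11: sp2
C3, C5, C6 → 3 sp carbons.

3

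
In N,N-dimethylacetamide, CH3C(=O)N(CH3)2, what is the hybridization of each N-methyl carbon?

sp3

Each N-methyl carbon is sp3: 4 σ bonds, 4 electron-density regions.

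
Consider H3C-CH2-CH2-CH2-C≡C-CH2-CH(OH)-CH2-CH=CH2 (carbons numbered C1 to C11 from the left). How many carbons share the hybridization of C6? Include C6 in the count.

2

C6 is sp (two π bonds).
C1: sp3
C2: sp3
C3: sp3
C4: sp3
C5: sp ✓
C6: sp ✓
C7: sp3
C8: sp3
C9: sp3
C10: sp2
C11: sp2
2 carbons are sp.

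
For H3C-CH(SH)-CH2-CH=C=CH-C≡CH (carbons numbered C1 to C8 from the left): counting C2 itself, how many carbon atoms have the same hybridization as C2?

3

C2 is sp3 (only σ bonds).
C1: sp3 ✓
C2: sp3 ✓
C3: sp3 ✓
C4: sp2
C5: sp
C6: sp2
C7: sp
C8: sp
3 carbons are sp3.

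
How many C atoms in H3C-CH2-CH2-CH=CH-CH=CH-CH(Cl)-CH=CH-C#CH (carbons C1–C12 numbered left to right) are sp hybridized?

2

C1: sp3
C2: sp3
C3: sp3
C4: sp2
C5: sp2
C6: sp2
C7: sp2
C8: sp3
C9: sp2
C10: sp2
C11: sp ✓
C12: sp ✓
C11, C12 → 2 sp carbons.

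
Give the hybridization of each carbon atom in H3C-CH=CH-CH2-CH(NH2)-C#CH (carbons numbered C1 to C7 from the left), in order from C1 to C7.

C1: 4 σ bonds; 4 regions of electron density → sp3.
C2: 3 σ bonds, plus one π bond; 3 regions of electron density → sp2.
C3 — 3 σ bonds, plus one π bond. Steric number 3, so sp2.
C4 has 4 σ bonds: steric number 4 → sp3.
C5: 4 σ bonds; 4 regions of electron density → sp3.
C6 carries 2 σ bonds, plus two π bonds, giving a steric number of 2, so it is sp.
C7 (2 σ bonds, plus two π bonds) has steric number 2: sp.

C1 sp3, C2 sp2, C3 sp2, C4 sp3, C5 sp3, C6 sp, C7 sp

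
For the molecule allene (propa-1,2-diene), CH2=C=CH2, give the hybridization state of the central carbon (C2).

sp

Two σ bonds and two π bonds (one to each neighbour) → sp.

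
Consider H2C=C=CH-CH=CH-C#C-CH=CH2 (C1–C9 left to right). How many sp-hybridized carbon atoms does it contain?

3

C1: sp2
C2: sp ✓
C3: sp2
C4: sp2
C5: sp2
C6: sp ✓
C7: sp ✓
C8: sp2
C9: sp2
C2, C6, C7 → 3 sp carbons.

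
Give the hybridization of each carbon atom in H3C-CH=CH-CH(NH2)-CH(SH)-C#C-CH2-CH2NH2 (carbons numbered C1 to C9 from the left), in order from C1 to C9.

C1 sp3, C2 sp2, C3 sp2, C4 sp3, C5 sp3, C6 sp, C7 sp, C8 sp3, C9 sp3

C1: 4 σ bonds; 4 regions of electron density → sp3.
C2 has 3 σ bonds, plus one π bond: steric number 3 → sp2.
C3 — 3 σ bonds, plus one π bond. Steric number 3, so sp2.
C4 carries 4 σ bonds, giving a steric number of 4, so it is sp3.
C5 (4 σ bonds) has steric number 4: sp3.
C6: 2 σ bonds, plus two π bonds — 2 electron domains, sp.
C7: 2 σ bonds, plus two π bonds; 2 regions of electron density → sp.
C8: 4 σ bonds; 4 regions of electron density → sp3.
C9 carries 4 σ bonds, giving a steric number of 4, so it is sp3.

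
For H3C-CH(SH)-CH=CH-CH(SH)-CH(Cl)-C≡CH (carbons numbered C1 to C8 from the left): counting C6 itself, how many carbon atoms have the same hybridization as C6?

C6 is sp3 (only σ bonds).
C1: sp3 ✓
C2: sp3 ✓
C3: sp2
C4: sp2
C5: sp3 ✓
C6: sp3 ✓
C7: sp
C8: sp
4 carbons are sp3.

4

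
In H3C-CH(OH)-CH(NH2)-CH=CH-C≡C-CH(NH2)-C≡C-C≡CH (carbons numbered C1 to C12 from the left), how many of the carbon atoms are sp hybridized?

6

C1: sp3
C2: sp3
C3: sp3
C4: sp2
C5: sp2
C6: sp ✓
C7: sp ✓
C8: sp3
C9: sp ✓
C10: sp ✓
C11: sp ✓
C12: sp ✓
C6, C7, C9, C10, C11, C12 → 6 sp carbons.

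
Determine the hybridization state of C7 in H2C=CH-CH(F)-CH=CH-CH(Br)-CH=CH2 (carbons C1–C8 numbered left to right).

sp^2

C7 carries 3 σ bonds, plus one π bond, giving a steric number of 3, so it is sp2.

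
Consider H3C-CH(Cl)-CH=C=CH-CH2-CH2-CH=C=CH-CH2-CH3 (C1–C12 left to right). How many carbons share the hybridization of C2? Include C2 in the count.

6

C2 is sp3 (only σ bonds).
C1: sp3 ✓
C2: sp3 ✓
C3: sp2
C4: sp
C5: sp2
C6: sp3 ✓
C7: sp3 ✓
C8: sp2
C9: sp
C10: sp2
C11: sp3 ✓
C12: sp3 ✓
6 carbons are sp3.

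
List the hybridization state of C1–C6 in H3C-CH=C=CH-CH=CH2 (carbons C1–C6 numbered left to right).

C1 — 4 σ bonds. Steric number 4, so sp3.
C2: 3 σ bonds, plus one π bond — 3 electron domains, sp2.
C3: 2 σ bonds, plus two π bonds; 2 regions of electron density → sp.
C4 (3 σ bonds, plus one π bond) has steric number 3: sp2.
C5: 3 σ bonds, plus one π bond — 3 electron domains, sp2.
C6 (3 σ bonds, plus one π bond) has steric number 3: sp2.

C1 sp3, C2 sp2, C3 sp, C4 sp2, C5 sp2, C6 sp2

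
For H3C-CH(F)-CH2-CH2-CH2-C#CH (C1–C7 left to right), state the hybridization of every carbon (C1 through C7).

C1 sp3, C2 sp3, C3 sp3, C4 sp3, C5 sp3, C6 sp, C7 sp

C1: 4 σ bonds; 4 regions of electron density → sp3.
C2 carries 4 σ bonds, giving a steric number of 4, so it is sp3.
C3 (4 σ bonds) has steric number 4: sp3.
C4 has 4 σ bonds: steric number 4 → sp3.
C5 (4 σ bonds) has steric number 4: sp3.
C6: 2 σ bonds, plus two π bonds; 2 regions of electron density → sp.
C7 — 2 σ bonds, plus two π bonds. Steric number 2, so sp.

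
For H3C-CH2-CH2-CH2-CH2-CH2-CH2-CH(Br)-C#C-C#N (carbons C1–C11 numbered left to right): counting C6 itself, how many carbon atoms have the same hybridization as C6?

C6 is sp3 (only σ bonds).
C1: sp3 ✓
C2: sp3 ✓
C3: sp3 ✓
C4: sp3 ✓
C5: sp3 ✓
C6: sp3 ✓
C7: sp3 ✓
C8: sp3 ✓
C9: sp
C10: sp
C11: sp
8 carbons are sp3.

8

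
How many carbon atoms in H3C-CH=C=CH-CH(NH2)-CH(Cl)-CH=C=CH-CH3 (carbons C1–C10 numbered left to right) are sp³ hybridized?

4

C1: sp3 ✓
C2: sp2
C3: sp
C4: sp2
C5: sp3 ✓
C6: sp3 ✓
C7: sp2
C8: sp
C9: sp2
C10: sp3 ✓
C1, C5, C6, C10 → 4 sp3 carbons.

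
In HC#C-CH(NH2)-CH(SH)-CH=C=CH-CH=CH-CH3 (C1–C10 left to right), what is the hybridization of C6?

sp

C6 carries 2 σ bonds, plus two π bonds, giving a steric number of 2, so it is sp.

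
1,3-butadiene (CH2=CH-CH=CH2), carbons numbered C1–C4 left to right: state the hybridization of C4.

C4 — 3 σ bonds, plus one π bond. Steric number 3, so sp2.

sp2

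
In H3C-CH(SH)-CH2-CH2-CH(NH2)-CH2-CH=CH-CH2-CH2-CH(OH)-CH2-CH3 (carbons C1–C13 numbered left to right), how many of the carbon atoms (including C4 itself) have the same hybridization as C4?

11

C4 is sp3 (only σ bonds).
C1: sp3 ✓
C2: sp3 ✓
C3: sp3 ✓
C4: sp3 ✓
C5: sp3 ✓
C6: sp3 ✓
C7: sp2
C8: sp2
C9: sp3 ✓
C10: sp3 ✓
C11: sp3 ✓
C12: sp3 ✓
C13: sp3 ✓
11 carbons are sp3.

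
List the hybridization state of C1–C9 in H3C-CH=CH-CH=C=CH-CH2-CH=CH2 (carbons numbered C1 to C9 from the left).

C1: 4 σ bonds — 4 electron domains, sp3.
C2 is sp2: 3 σ bonds, plus one π bond, 3 electron-density regions.
C3: 3 σ bonds, plus one π bond — 3 electron domains, sp2.
C4: 3 σ bonds, plus one π bond — 3 electron domains, sp2.
C5 (2 σ bonds, plus two π bonds) has steric number 2: sp.
C6 (3 σ bonds, plus one π bond) has steric number 3: sp2.
C7 is sp3: 4 σ bonds, 4 electron-density regions.
C8 carries 3 σ bonds, plus one π bond, giving a steric number of 3, so it is sp2.
C9 carries 3 σ bonds, plus one π bond, giving a steric number of 3, so it is sp2.

C1 sp3, C2 sp2, C3 sp2, C4 sp2, C5 sp, C6 sp2, C7 sp3, C8 sp2, C9 sp2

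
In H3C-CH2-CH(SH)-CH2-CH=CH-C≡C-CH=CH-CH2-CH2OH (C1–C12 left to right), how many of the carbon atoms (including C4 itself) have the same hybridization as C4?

6

C4 is sp3 (only σ bonds).
C1: sp3 ✓
C2: sp3 ✓
C3: sp3 ✓
C4: sp3 ✓
C5: sp2
C6: sp2
C7: sp
C8: sp
C9: sp2
C10: sp2
C11: sp3 ✓
C12: sp3 ✓
6 carbons are sp3.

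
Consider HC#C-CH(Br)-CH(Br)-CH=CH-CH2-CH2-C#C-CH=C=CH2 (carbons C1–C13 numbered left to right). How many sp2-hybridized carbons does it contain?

4

C1: sp
C2: sp
C3: sp3
C4: sp3
C5: sp2 ✓
C6: sp2 ✓
C7: sp3
C8: sp3
C9: sp
C10: sp
C11: sp2 ✓
C12: sp
C13: sp2 ✓
C5, C6, C11, C13 → 4 sp2 carbons.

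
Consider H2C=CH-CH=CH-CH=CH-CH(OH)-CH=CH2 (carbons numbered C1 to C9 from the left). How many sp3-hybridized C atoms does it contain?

C1: sp2
C2: sp2
C3: sp2
C4: sp2
C5: sp2
C6: sp2
C7: sp3 ✓
C8: sp2
C9: sp2
C7 → 1 sp3 carbon.

1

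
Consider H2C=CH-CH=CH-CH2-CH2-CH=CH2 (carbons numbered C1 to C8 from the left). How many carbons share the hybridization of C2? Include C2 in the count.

C2 is sp2 (one π bond).
C1: sp2 ✓
C2: sp2 ✓
C3: sp2 ✓
C4: sp2 ✓
C5: sp3
C6: sp3
C7: sp2 ✓
C8: sp2 ✓
6 carbons are sp2.

6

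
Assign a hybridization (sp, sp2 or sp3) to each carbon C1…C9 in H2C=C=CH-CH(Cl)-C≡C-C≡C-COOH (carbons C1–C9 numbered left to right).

C1 is sp2: 3 σ bonds, plus one π bond, 3 electron-density regions.
C2: 2 σ bonds, plus two π bonds; 2 regions of electron density → sp.
C3: 3 σ bonds, plus one π bond; 3 regions of electron density → sp2.
C4 is sp3: 4 σ bonds, 4 electron-density regions.
C5: 2 σ bonds, plus two π bonds — 2 electron domains, sp.
C6: 2 σ bonds, plus two π bonds — 2 electron domains, sp.
C7: 2 σ bonds, plus two π bonds — 2 electron domains, sp.
C8 has 2 σ bonds, plus two π bonds: steric number 2 → sp.
C9: 3 σ bonds, plus one π bond — 3 electron domains, sp2.

C1 sp2, C2 sp, C3 sp2, C4 sp3, C5 sp, C6 sp, C7 sp, C8 sp, C9 sp2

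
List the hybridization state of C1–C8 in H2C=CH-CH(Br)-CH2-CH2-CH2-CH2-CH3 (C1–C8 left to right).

C1 sp2, C2 sp2, C3 sp3, C4 sp3, C5 sp3, C6 sp3, C7 sp3, C8 sp3

C1 has 3 σ bonds, plus one π bond: steric number 3 → sp2.
C2 carries 3 σ bonds, plus one π bond, giving a steric number of 3, so it is sp2.
C3: 4 σ bonds; 4 regions of electron density → sp3.
C4 — 4 σ bonds. Steric number 4, so sp3.
C5 — 4 σ bonds. Steric number 4, so sp3.
C6: 4 σ bonds — 4 electron domains, sp3.
C7 carries 4 σ bonds, giving a steric number of 4, so it is sp3.
C8: 4 σ bonds — 4 electron domains, sp3.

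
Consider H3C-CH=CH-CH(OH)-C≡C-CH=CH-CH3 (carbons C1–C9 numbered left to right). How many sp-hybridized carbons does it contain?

C1: sp3
C2: sp2
C3: sp2
C4: sp3
C5: sp ✓
C6: sp ✓
C7: sp2
C8: sp2
C9: sp3
C5, C6 → 2 sp carbons.

2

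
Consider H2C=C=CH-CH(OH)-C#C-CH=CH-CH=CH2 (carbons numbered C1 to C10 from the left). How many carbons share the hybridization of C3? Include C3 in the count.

C3 is sp2 (one π bond).
C1: sp2 ✓
C2: sp
C3: sp2 ✓
C4: sp3
C5: sp
C6: sp
C7: sp2 ✓
C8: sp2 ✓
C9: sp2 ✓
C10: sp2 ✓
6 carbons are sp2.

6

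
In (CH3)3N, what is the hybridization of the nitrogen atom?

The nitrogen atom: 3 σ bonds and 1 lone pair; 4 regions of electron density → sp3.

sp³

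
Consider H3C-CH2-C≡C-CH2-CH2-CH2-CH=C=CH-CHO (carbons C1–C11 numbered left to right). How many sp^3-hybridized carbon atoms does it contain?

C1: sp3 ✓
C2: sp3 ✓
C3: sp
C4: sp
C5: sp3 ✓
C6: sp3 ✓
C7: sp3 ✓
C8: sp2
C9: sp
C10: sp2
C11: sp2
C1, C2, C5, C6, C7 → 5 sp3 carbons.

5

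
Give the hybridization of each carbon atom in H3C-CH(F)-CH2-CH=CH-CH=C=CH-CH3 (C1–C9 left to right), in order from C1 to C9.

C1 sp3, C2 sp3, C3 sp3, C4 sp2, C5 sp2, C6 sp2, C7 sp, C8 sp2, C9 sp3

C1 carries 4 σ bonds, giving a steric number of 4, so it is sp3.
C2: 4 σ bonds; 4 regions of electron density → sp3.
C3: 4 σ bonds — 4 electron domains, sp3.
C4 is sp2: 3 σ bonds, plus one π bond, 3 electron-density regions.
C5: 3 σ bonds, plus one π bond; 3 regions of electron density → sp2.
C6 — 3 σ bonds, plus one π bond. Steric number 3, so sp2.
C7 has 2 σ bonds, plus two π bonds: steric number 2 → sp.
C8 — 3 σ bonds, plus one π bond. Steric number 3, so sp2.
C9 has 4 σ bonds: steric number 4 → sp3.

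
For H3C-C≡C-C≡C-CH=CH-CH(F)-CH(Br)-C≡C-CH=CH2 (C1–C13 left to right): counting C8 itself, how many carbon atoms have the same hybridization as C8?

3

C8 is sp3 (only σ bonds).
C1: sp3 ✓
C2: sp
C3: sp
C4: sp
C5: sp
C6: sp2
C7: sp2
C8: sp3 ✓
C9: sp3 ✓
C10: sp
C11: sp
C12: sp2
C13: sp2
3 carbons are sp3.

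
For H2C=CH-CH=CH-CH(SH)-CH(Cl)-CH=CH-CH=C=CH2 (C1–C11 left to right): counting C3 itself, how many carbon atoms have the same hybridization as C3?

8

C3 is sp2 (one π bond).
C1: sp2 ✓
C2: sp2 ✓
C3: sp2 ✓
C4: sp2 ✓
C5: sp3
C6: sp3
C7: sp2 ✓
C8: sp2 ✓
C9: sp2 ✓
C10: sp
C11: sp2 ✓
8 carbons are sp2.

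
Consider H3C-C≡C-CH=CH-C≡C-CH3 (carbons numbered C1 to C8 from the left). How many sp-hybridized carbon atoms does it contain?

C1: sp3
C2: sp ✓
C3: sp ✓
C4: sp2
C5: sp2
C6: sp ✓
C7: sp ✓
C8: sp3
C2, C3, C6, C7 → 4 sp carbons.

4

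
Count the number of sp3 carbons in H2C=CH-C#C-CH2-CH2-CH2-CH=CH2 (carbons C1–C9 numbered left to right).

3

C1: sp2
C2: sp2
C3: sp
C4: sp
C5: sp3 ✓
C6: sp3 ✓
C7: sp3 ✓
C8: sp2
C9: sp2
C5, C6, C7 → 3 sp3 carbons.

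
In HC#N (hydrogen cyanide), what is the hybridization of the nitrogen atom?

sp

The nitrogen atom — 1 σ bond and 1 lone pair, plus two π bonds. Steric number 2, so sp.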